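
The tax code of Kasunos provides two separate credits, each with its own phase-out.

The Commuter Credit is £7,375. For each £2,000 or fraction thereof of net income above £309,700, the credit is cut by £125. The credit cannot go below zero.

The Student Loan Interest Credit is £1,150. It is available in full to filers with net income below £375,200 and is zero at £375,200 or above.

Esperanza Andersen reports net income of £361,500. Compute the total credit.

Commuter Credit: income exceeds £309,700 by £51,800, which is 26 full-or-partial £2,000 increments; reduction = 26 × £125 = £3,250, leaving £4,125.
Student Loan Interest Credit: £361,500 is below the £375,200 cutoff, so the full £1,150 applies.
Total: £4,125 + £1,150 = £5,275.

£5,275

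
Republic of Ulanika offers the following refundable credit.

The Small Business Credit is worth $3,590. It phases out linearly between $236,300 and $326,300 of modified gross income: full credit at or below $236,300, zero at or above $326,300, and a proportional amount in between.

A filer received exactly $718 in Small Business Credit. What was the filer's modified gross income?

$718 is 718/3,590 of the full $3,590, so 2,872/3,590 of the $90,000 range has been used: income = $236,300 + $90,000 × 2,872/3,590 = $308,300.

$308,300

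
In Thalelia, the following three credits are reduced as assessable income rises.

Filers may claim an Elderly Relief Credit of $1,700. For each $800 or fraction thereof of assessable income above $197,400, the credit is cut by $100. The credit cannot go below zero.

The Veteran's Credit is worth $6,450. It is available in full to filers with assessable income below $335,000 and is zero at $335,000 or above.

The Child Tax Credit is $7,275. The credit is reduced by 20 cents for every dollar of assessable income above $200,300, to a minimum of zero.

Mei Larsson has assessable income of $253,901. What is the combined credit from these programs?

Elderly Relief Credit: income exceeds $197,400 by $56,501 → 71 increments × $100 = $7,100 ≥ base, so the credit is $0.
Veteran's Credit: $253,901 is below the $335,000 cutoff, so the full $6,450 applies.
Child Tax Credit: 20% of the $53,601 excess over $200,300 is $10,720.20 ≥ base, so the credit is $0.
Total: $0 + $6,450 + $0 = $6,450.

$6,450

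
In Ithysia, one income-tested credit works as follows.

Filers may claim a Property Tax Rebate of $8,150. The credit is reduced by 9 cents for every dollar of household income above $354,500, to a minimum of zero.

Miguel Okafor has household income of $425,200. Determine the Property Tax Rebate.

Property Tax Rebate: 9% of the $70,700 excess over $354,500 is $6,363; credit = $8,150 − $6,363 = $1,787.

$1,787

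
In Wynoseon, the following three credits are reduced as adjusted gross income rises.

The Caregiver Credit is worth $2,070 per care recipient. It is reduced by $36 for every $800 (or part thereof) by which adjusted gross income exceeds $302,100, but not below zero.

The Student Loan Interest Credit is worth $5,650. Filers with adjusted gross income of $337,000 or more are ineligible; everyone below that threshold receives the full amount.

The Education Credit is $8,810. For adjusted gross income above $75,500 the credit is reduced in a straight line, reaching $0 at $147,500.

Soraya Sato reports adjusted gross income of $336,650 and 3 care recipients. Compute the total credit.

Caregiver Credit: base = 3 × $2,070 = $6,210. income exceeds $302,100 by $34,550, which is 44 full-or-partial $800 increments; reduction = 44 × $36 = $1,584, leaving $4,626.
Student Loan Interest Credit: $336,650 is below the $337,000 cutoff, so the full $5,650 applies.
Education Credit: $336,650 is at or above $147,500, so the credit is $0.
Total: $4,626 + $5,650 + $0 = $10,276.

$10,276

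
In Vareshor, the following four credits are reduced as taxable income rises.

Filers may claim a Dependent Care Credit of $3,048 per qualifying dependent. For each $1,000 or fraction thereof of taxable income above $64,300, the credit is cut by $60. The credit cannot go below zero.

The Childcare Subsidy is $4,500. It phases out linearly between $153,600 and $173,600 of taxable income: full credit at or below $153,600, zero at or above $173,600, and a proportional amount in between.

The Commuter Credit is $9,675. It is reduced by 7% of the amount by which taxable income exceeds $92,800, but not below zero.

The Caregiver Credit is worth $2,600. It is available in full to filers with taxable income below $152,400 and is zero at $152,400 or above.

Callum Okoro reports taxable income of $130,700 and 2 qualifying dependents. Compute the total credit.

Dependent Care Credit: base = 2 × $3,048 = $6,096. income exceeds $64,300 by $66,400, which is 67 full-or-partial $1,000 increments; reduction = 67 × $60 = $4,020, leaving $2,076.
Childcare Subsidy: $130,700 is at or below the $153,600 threshold, so the full $4,500 applies.
Commuter Credit: 7% of the $37,900 excess over $92,800 is $2,653; credit = $9,675 − $2,653 = $7,022.
Caregiver Credit: $130,700 is below the $152,400 cutoff, so the full $2,600 applies.
Total: $2,076 + $4,500 + $7,022 + $2,600 = $16,198.

$16,198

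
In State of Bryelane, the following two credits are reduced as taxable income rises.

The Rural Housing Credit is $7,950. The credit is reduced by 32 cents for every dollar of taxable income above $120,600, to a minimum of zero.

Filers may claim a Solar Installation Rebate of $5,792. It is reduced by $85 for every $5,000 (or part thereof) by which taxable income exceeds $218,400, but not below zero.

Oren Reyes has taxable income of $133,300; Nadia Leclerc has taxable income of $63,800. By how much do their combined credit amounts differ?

$4,064

Oren ($133,300): Rural Housing Credit: 32% of the $12,700 excess over $120,600 is $4,064; credit = $7,950 − $4,064 = $3,886. Solar Installation Rebate: $133,300 is at or below the $218,400 threshold, so the full $5,792 applies. total $3,886 + $5,792 = $9,678
Nadia ($63,800): Rural Housing Credit: $63,800 is at or below the $120,600 threshold, so the full $7,950 applies. Solar Installation Rebate: $63,800 is at or below the $218,400 threshold, so the full $5,792 applies. total $7,950 + $5,792 = $13,742
Difference: |$9,678 − $13,742| = $4,064.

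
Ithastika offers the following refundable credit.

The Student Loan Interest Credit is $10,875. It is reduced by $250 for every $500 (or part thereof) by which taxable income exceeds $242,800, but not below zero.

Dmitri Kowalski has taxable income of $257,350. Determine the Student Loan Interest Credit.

Student Loan Interest Credit: income exceeds $242,800 by $14,550, which is 30 full-or-partial $500 increments; reduction = 30 × $250 = $7,500, leaving $3,375.

$3,375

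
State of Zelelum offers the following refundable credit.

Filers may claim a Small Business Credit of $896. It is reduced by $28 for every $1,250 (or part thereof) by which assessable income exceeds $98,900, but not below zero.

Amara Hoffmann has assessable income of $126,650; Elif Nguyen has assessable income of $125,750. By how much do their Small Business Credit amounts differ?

$28

Amara ($126,650): Small Business Credit: income exceeds $98,900 by $27,750, which is 23 full-or-partial $1,250 increments; reduction = 23 × $28 = $644, leaving $252.
Elif ($125,750): Small Business Credit: income exceeds $98,900 by $26,850, which is 22 full-or-partial $1,250 increments; reduction = 22 × $28 = $616, leaving $280.
Difference: |$252 − $280| = $28.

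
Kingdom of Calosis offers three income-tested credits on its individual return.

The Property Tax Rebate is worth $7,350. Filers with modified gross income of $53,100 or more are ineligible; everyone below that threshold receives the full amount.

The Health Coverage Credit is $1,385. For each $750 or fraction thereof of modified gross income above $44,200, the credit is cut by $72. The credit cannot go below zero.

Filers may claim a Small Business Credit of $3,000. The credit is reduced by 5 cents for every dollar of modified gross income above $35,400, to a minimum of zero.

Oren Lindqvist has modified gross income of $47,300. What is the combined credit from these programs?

$10,780

Property Tax Rebate: $47,300 is below the $53,100 cutoff, so the full $7,350 applies.
Health Coverage Credit: income exceeds $44,200 by $3,100, which is 5 full-or-partial $750 increments; reduction = 5 × $72 = $360, leaving $1,025.
Small Business Credit: 5% of the $11,900 excess over $35,400 is $595; credit = $3,000 − $595 = $2,405.
Total: $7,350 + $1,025 + $2,405 = $10,780.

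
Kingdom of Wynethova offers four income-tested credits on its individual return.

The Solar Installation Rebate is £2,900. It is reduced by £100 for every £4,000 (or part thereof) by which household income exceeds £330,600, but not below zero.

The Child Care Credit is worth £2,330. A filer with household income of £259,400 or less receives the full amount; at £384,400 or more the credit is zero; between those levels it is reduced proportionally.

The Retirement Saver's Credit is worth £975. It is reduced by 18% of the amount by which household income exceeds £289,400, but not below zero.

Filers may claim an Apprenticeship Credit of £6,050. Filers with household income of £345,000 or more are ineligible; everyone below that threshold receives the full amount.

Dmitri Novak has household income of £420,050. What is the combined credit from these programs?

Solar Installation Rebate: income exceeds £330,600 by £89,450, which is 23 full-or-partial £4,000 increments; reduction = 23 × £100 = £2,300, leaving £600.
Child Care Credit: £420,050 is at or above £384,400, so the credit is £0.
Retirement Saver's Credit: 18% of the £130,650 excess over £289,400 is £23,517 ≥ base, so the credit is £0.
Apprenticeship Credit: £420,050 meets or exceeds the £345,000 cutoff, so the credit is £0.
Total: £600 + £0 + £0 + £0 = £600.

£600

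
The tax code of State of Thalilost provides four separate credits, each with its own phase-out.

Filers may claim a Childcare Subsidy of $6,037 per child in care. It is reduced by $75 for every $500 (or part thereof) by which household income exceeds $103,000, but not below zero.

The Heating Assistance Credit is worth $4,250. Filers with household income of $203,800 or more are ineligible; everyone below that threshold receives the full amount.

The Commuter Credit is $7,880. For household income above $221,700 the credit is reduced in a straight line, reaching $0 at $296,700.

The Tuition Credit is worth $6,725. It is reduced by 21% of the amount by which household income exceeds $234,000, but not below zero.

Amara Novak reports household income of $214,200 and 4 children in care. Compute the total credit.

Childcare Subsidy: base = 4 × $6,037 = $24,148. income exceeds $103,000 by $111,200, which is 223 full-or-partial $500 increments; reduction = 223 × $75 = $16,725, leaving $7,423.
Heating Assistance Credit: $214,200 meets or exceeds the $203,800 cutoff, so the credit is $0.
Commuter Credit: $214,200 is at or below the $221,700 threshold, so the full $7,880 applies.
Tuition Credit: $214,200 is at or below the $234,000 threshold, so the full $6,725 applies.
Total: $7,423 + $0 + $7,880 + $6,725 = $22,028.

$22,028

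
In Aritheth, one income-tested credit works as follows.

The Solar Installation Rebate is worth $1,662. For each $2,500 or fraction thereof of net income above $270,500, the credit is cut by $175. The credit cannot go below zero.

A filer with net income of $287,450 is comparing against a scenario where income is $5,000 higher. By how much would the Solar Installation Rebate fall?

$350

At $287,450 — income exceeds $270,500 by $16,950, which is 7 full-or-partial $2,500 increments; reduction = 7 × $175 = $1,225, leaving $437.
At $292,450 — income exceeds $270,500 by $21,950, which is 9 full-or-partial $2,500 increments; reduction = 9 × $175 = $1,575, leaving $87.
Lost: $437 − $87 = $350.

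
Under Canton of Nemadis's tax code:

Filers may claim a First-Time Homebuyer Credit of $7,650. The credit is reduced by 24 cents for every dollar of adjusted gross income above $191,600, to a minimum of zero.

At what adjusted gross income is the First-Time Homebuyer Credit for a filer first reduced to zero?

The credit falls by 24% of each dollar above $191,600, so it reaches zero when the excess is $7,650 / 24% = $31,875: income = $191,600 + $31,875 = $223,475.

$223,475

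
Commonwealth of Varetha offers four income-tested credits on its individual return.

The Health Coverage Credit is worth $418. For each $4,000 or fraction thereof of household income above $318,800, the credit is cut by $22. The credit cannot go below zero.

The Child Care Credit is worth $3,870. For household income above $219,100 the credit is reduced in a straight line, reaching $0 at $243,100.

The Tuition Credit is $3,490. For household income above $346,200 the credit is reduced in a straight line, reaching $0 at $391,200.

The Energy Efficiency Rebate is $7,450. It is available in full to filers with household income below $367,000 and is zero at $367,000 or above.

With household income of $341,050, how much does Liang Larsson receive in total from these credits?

Health Coverage Credit: income exceeds $318,800 by $22,250, which is 6 full-or-partial $4,000 increments; reduction = 6 × $22 = $132, leaving $286.
Child Care Credit: $341,050 is at or above $243,100, so the credit is $0.
Tuition Credit: $341,050 is at or below the $346,200 threshold, so the full $3,490 applies.
Energy Efficiency Rebate: $341,050 is below the $367,000 cutoff, so the full $7,450 applies.
Total: $286 + $0 + $3,490 + $7,450 = $11,226.

$11,226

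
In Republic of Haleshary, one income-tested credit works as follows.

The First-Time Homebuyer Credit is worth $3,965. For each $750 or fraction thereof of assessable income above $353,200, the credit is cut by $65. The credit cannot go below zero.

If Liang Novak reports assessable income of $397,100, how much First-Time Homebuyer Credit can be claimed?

First-Time Homebuyer Credit: income exceeds $353,200 by $43,900, which is 59 full-or-partial $750 increments; reduction = 59 × $65 = $3,835, leaving $130.

$130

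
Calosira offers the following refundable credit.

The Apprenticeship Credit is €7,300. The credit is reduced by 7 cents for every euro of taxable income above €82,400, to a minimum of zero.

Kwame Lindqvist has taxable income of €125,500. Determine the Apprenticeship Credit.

Apprenticeship Credit: 7% of the €43,100 excess over €82,400 is €3,017; credit = €7,300 − €3,017 = €4,283.

€4,283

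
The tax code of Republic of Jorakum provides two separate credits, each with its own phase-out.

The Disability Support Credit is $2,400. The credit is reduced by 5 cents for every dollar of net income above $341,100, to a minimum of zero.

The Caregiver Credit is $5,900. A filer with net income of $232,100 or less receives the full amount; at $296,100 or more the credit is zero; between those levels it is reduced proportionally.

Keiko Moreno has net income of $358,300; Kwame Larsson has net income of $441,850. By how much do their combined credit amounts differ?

$1,540

Keiko ($358,300): Disability Support Credit: 5% of the $17,200 excess over $341,100 is $860; credit = $2,400 − $860 = $1,540. Caregiver Credit: $358,300 is at or above $296,100, so the credit is $0. total $1,540 + $0 = $1,540
Kwame ($441,850): Disability Support Credit: 5% of the $100,750 excess over $341,100 is $5,037.50 ≥ base, so the credit is $0. Caregiver Credit: $441,850 is at or above $296,100, so the credit is $0. total $0 + $0 = $0
Difference: |$1,540 − $0| = $1,540.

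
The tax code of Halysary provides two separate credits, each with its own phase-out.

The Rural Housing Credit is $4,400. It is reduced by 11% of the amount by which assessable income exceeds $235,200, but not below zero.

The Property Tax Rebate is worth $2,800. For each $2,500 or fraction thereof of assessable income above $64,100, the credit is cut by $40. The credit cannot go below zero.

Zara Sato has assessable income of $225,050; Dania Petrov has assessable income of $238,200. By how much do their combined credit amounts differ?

$530

Zara ($225,050): Rural Housing Credit: $225,050 is at or below the $235,200 threshold, so the full $4,400 applies. Property Tax Rebate: income exceeds $64,100 by $160,950, which is 65 full-or-partial $2,500 increments; reduction = 65 × $40 = $2,600, leaving $200. total $4,400 + $200 = $4,600
Dania ($238,200): Rural Housing Credit: 11% of the $3,000 excess over $235,200 is $330; credit = $4,400 − $330 = $4,070. Property Tax Rebate: income exceeds $64,100 by $174,100 → 70 increments × $40 = $2,800 ≥ base, so the credit is $0. total $4,070 + $0 = $4,070
Difference: |$4,600 − $4,070| = $530.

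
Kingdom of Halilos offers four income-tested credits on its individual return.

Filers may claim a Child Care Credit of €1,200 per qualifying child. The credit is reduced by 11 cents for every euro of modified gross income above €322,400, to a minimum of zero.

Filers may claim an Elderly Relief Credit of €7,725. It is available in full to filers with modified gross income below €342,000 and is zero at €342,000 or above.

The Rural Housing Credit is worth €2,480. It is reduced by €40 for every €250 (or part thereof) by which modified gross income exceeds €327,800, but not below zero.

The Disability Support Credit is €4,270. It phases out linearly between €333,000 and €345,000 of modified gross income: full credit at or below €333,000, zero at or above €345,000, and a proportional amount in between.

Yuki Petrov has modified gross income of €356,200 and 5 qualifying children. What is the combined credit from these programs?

Child Care Credit: base = 5 × €1,200 = €6,000. 11% of the €33,800 excess over €322,400 is €3,718; credit = €6,000 − €3,718 = €2,282.
Elderly Relief Credit: €356,200 meets or exceeds the €342,000 cutoff, so the credit is €0.
Rural Housing Credit: income exceeds €327,800 by €28,400 → 114 increments × €40 = €4,560 ≥ base, so the credit is €0.
Disability Support Credit: €356,200 is at or above €345,000, so the credit is €0.
Total: €2,282 + €0 + €0 + €0 = €2,282.

€2,282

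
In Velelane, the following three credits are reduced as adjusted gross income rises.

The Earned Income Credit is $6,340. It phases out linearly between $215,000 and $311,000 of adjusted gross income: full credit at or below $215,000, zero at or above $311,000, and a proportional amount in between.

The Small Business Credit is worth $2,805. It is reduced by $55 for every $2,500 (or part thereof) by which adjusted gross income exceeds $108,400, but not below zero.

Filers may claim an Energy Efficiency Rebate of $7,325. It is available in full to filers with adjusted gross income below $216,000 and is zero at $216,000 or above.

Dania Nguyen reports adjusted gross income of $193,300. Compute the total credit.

Earned Income Credit: $193,300 is at or below the $215,000 threshold, so the full $6,340 applies.
Small Business Credit: income exceeds $108,400 by $84,900, which is 34 full-or-partial $2,500 increments; reduction = 34 × $55 = $1,870, leaving $935.
Energy Efficiency Rebate: $193,300 is below the $216,000 cutoff, so the full $7,325 applies.
Total: $6,340 + $935 + $7,325 = $14,600.

$14,600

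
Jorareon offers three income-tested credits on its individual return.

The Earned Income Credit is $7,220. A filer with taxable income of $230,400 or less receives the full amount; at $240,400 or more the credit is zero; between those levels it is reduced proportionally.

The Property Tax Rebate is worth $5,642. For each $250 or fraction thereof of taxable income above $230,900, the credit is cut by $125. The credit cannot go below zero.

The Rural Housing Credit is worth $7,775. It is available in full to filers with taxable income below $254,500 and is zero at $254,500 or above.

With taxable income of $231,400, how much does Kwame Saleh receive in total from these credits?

$19,665

Earned Income Credit: $231,400 is $1,000 into a $10,000 phase-out range, leaving 9,000/10,000 of the credit: $7,220 × 9,000/10,000 = $6,498.
Property Tax Rebate: income exceeds $230,900 by $500, which is 2 full-or-partial $250 increments; reduction = 2 × $125 = $250, leaving $5,392.
Rural Housing Credit: $231,400 is below the $254,500 cutoff, so the full $7,775 applies.
Total: $6,498 + $5,392 + $7,775 = $19,665.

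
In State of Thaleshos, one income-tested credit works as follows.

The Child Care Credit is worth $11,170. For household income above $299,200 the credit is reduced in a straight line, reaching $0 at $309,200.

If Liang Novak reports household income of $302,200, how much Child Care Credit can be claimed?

$7,819

Child Care Credit: $302,200 is $3,000 into a $10,000 phase-out range, leaving 7,000/10,000 of the credit: $11,170 × 7,000/10,000 = $7,819.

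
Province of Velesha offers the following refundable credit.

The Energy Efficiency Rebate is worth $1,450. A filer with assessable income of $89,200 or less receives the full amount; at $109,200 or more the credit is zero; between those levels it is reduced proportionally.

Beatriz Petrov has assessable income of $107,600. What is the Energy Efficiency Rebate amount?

$116

Energy Efficiency Rebate: $107,600 is $18,400 into a $20,000 phase-out range, leaving 1,600/20,000 of the credit: $1,450 × 1,600/20,000 = $116.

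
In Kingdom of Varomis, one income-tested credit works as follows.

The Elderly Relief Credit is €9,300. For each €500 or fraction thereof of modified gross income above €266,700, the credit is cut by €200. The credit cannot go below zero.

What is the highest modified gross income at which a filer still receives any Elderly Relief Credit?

After 46 increments the reduction is 46 × €200 = €9,200, leaving €100; one more increment wipes it out. Increment 46 ends at excess 46 × €500 = €23,000, so the highest qualifying income is €266,700 + €23,000 = €289,700.

€289,700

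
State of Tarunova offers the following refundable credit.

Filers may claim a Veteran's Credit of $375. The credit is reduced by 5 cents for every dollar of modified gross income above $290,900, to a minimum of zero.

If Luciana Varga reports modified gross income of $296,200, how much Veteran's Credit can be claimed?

$110

Veteran's Credit: 5% of the $5,300 excess over $290,900 is $265; credit = $375 − $265 = $110.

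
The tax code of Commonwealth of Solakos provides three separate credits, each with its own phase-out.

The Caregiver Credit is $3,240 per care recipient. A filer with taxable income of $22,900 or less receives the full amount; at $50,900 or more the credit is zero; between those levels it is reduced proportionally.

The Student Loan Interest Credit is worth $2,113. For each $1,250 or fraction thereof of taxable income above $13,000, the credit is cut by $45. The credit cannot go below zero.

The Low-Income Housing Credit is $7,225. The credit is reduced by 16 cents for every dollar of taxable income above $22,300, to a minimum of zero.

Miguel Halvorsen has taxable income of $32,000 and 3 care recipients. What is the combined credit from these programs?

$13,627

Caregiver Credit: base = 3 × $3,240 = $9,720. $32,000 is $9,100 into a $28,000 phase-out range, leaving 18,900/28,000 of the credit: $9,720 × 18,900/28,000 = $6,561.
Student Loan Interest Credit: income exceeds $13,000 by $19,000, which is 16 full-or-partial $1,250 increments; reduction = 16 × $45 = $720, leaving $1,393.
Low-Income Housing Credit: 16% of the $9,700 excess over $22,300 is $1,552; credit = $7,225 − $1,552 = $5,673.
Total: $6,561 + $1,393 + $5,673 = $13,627.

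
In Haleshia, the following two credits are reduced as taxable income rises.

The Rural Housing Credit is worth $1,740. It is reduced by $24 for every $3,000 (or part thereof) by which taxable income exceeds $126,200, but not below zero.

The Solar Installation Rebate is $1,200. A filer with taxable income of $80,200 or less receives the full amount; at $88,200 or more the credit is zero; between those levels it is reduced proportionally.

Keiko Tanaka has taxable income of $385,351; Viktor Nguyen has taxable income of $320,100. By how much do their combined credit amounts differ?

$180

Keiko ($385,351): Rural Housing Credit: income exceeds $126,200 by $259,151 → 87 increments × $24 = $2,088 ≥ base, so the credit is $0. Solar Installation Rebate: $385,351 is at or above $88,200, so the credit is $0. total $0 + $0 = $0
Viktor ($320,100): Rural Housing Credit: income exceeds $126,200 by $193,900, which is 65 full-or-partial $3,000 increments; reduction = 65 × $24 = $1,560, leaving $180. Solar Installation Rebate: $320,100 is at or above $88,200, so the credit is $0. total $180 + $0 = $180
Difference: |$0 − $180| = $180.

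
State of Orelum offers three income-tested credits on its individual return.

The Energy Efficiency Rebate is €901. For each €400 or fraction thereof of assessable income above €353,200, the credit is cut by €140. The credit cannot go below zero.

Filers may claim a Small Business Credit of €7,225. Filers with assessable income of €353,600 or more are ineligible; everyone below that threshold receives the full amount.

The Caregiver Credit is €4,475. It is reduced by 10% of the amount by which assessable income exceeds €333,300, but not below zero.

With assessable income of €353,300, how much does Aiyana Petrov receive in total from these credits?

Energy Efficiency Rebate: income exceeds €353,200 by €100, which is 1 full-or-partial €400 increment; reduction = 1 × €140 = €140, leaving €761.
Small Business Credit: €353,300 is below the €353,600 cutoff, so the full €7,225 applies.
Caregiver Credit: 10% of the €20,000 excess over €333,300 is €2,000; credit = €4,475 − €2,000 = €2,475.
Total: €761 + €7,225 + €2,475 = €10,461.

€10,461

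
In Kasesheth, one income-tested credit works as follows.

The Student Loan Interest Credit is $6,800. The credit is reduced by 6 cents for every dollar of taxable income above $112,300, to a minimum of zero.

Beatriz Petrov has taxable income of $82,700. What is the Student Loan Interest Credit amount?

Student Loan Interest Credit: $82,700 is at or below the $112,300 threshold, so the full $6,800 applies.

$6,800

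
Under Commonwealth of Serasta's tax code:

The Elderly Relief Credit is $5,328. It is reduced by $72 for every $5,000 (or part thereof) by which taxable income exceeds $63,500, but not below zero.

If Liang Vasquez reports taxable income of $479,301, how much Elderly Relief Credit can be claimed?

Elderly Relief Credit: income exceeds $63,500 by $415,801 → 84 increments × $72 = $6,048 ≥ base, so the credit is $0.

$0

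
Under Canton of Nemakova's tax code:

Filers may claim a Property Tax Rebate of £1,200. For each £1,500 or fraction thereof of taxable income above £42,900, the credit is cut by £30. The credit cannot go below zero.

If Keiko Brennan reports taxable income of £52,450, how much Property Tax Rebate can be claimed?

Property Tax Rebate: income exceeds £42,900 by £9,550, which is 7 full-or-partial £1,500 increments; reduction = 7 × £30 = £210, leaving £990.

£990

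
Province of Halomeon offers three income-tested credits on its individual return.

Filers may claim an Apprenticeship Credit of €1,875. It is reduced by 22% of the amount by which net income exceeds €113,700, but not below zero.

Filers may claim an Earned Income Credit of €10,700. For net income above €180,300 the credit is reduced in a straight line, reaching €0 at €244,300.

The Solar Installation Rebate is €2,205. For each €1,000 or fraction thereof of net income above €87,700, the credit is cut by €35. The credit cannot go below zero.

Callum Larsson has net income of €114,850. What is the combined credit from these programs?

Apprenticeship Credit: 22% of the €1,150 excess over €113,700 is €253; credit = €1,875 − €253 = €1,622.
Earned Income Credit: €114,850 is at or below the €180,300 threshold, so the full €10,700 applies.
Solar Installation Rebate: income exceeds €87,700 by €27,150, which is 28 full-or-partial €1,000 increments; reduction = 28 × €35 = €980, leaving €1,225.
Total: €1,622 + €10,700 + €1,225 = €13,547.

€13,547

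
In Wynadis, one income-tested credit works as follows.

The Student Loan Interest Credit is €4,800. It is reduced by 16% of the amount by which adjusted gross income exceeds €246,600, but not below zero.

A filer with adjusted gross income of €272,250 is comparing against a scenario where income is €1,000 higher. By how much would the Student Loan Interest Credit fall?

At €272,250 — 16% of the €25,650 excess over €246,600 is €4,104; credit = €4,800 − €4,104 = €696.
At €273,250 — 16% of the €26,650 excess over €246,600 is €4,264; credit = €4,800 − €4,264 = €536.
Lost: €696 − €536 = €160.

€160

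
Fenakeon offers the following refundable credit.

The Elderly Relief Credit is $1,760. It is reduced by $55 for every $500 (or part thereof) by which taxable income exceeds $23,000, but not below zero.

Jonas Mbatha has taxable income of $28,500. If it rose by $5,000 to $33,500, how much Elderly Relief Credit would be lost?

At $28,500 — income exceeds $23,000 by $5,500, which is 11 full-or-partial $500 increments; reduction = 11 × $55 = $605, leaving $1,155.
At $33,500 — income exceeds $23,000 by $10,500, which is 21 full-or-partial $500 increments; reduction = 21 × $55 = $1,155, leaving $605.
Lost: $1,155 − $605 = $550.

$550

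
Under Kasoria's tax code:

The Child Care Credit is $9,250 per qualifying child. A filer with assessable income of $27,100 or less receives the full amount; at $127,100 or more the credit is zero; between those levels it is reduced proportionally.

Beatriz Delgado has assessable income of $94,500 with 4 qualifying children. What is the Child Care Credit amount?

$12,062

Child Care Credit: base = 4 × $9,250 = $37,000. $94,500 is $67,400 into a $100,000 phase-out range, leaving 32,600/100,000 of the credit: $37,000 × 32,600/100,000 = $12,062.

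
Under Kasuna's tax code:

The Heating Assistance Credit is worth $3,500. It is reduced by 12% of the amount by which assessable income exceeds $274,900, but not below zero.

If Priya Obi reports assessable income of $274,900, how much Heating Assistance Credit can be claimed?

$3,500

Heating Assistance Credit: $274,900 is at or below the $274,900 threshold, so the full $3,500 applies.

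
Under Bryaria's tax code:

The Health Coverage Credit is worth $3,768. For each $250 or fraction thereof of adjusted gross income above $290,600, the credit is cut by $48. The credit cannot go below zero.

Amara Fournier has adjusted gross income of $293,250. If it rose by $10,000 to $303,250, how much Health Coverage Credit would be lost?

$1,920

At $293,250 — income exceeds $290,600 by $2,650, which is 11 full-or-partial $250 increments; reduction = 11 × $48 = $528, leaving $3,240.
At $303,250 — income exceeds $290,600 by $12,650, which is 51 full-or-partial $250 increments; reduction = 51 × $48 = $2,448, leaving $1,320.
Lost: $3,240 − $1,320 = $1,920.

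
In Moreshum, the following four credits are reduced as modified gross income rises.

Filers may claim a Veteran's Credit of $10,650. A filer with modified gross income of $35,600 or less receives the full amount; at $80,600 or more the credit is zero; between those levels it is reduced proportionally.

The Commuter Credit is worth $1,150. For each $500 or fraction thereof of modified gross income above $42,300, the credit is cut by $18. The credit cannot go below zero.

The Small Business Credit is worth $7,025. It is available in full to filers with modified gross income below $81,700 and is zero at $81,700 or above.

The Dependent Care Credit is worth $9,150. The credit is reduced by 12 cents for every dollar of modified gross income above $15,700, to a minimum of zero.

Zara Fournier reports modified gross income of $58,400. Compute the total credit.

Veteran's Credit: $58,400 is $22,800 into a $45,000 phase-out range, leaving 22,200/45,000 of the credit: $10,650 × 22,200/45,000 = $5,254.
Commuter Credit: income exceeds $42,300 by $16,100, which is 33 full-or-partial $500 increments; reduction = 33 × $18 = $594, leaving $556.
Small Business Credit: $58,400 is below the $81,700 cutoff, so the full $7,025 applies.
Dependent Care Credit: 12% of the $42,700 excess over $15,700 is $5,124; credit = $9,150 − $5,124 = $4,026.
Total: $5,254 + $556 + $7,025 + $4,026 = $16,861.

$16,861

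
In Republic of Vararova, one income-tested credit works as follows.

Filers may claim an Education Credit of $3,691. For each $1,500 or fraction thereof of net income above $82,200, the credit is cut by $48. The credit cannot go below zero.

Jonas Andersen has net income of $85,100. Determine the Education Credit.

$3,595

Education Credit: income exceeds $82,200 by $2,900, which is 2 full-or-partial $1,500 increments; reduction = 2 × $48 = $96, leaving $3,595.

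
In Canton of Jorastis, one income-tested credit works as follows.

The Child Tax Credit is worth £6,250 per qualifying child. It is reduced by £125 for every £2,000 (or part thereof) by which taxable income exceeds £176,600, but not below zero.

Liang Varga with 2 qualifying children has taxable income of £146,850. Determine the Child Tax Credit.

Child Tax Credit: base = 2 × £6,250 = £12,500. £146,850 is at or below the £176,600 threshold, so the full £12,500 applies.

£12,500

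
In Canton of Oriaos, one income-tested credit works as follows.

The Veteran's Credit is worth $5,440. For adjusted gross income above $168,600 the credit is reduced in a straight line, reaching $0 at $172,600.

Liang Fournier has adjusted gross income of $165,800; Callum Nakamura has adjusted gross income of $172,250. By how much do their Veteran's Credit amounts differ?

Liang ($165,800): Veteran's Credit: $165,800 is at or below the $168,600 threshold, so the full $5,440 applies.
Callum ($172,250): Veteran's Credit: $172,250 is $3,650 into a $4,000 phase-out range, leaving 350/4,000 of the credit: $5,440 × 350/4,000 = $476.
Difference: |$5,440 − $476| = $4,964.

$4,964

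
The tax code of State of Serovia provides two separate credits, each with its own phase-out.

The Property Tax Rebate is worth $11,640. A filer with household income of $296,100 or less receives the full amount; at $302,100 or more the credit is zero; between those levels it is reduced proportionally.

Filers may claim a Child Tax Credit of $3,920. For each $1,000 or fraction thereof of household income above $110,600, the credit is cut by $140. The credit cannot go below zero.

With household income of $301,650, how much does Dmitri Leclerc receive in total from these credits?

Property Tax Rebate: $301,650 is $5,550 into a $6,000 phase-out range, leaving 450/6,000 of the credit: $11,640 × 450/6,000 = $873.
Child Tax Credit: income exceeds $110,600 by $191,050 → 192 increments × $140 = $26,880 ≥ base, so the credit is $0.
Total: $873 + $0 = $873.

$873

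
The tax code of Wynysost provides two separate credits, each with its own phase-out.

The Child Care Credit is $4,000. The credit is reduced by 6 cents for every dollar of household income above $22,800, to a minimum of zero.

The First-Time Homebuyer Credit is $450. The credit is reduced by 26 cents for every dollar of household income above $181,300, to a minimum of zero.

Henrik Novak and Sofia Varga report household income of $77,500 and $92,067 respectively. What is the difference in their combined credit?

$718

Henrik ($77,500): Child Care Credit: 6% of the $54,700 excess over $22,800 is $3,282; credit = $4,000 − $3,282 = $718. First-Time Homebuyer Credit: $77,500 is at or below the $181,300 threshold, so the full $450 applies. total $718 + $450 = $1,168
Sofia ($92,067): Child Care Credit: 6% of the $69,267 excess over $22,800 is $4,156.02 ≥ base, so the credit is $0. First-Time Homebuyer Credit: $92,067 is at or below the $181,300 threshold, so the full $450 applies. total $0 + $450 = $450
Difference: |$1,168 − $450| = $718.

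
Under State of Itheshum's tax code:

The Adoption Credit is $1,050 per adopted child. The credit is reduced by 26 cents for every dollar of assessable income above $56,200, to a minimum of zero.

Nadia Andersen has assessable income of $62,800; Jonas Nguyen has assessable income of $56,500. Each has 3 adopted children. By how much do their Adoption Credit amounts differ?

$1,638

Nadia ($62,800): Adoption Credit: base = 3 × $1,050 = $3,150. 26% of the $6,600 excess over $56,200 is $1,716; credit = $3,150 − $1,716 = $1,434.
Jonas ($56,500): Adoption Credit: base = 3 × $1,050 = $3,150. 26% of the $300 excess over $56,200 is $78; credit = $3,150 − $78 = $3,072.
Difference: |$1,434 − $3,072| = $1,638.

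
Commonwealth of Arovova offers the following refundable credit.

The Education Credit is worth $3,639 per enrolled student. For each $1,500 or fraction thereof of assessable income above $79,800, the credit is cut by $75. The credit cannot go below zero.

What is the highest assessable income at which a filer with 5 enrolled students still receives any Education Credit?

Full credit = 5 × $3,639 = $18,195.
After 242 increments the reduction is 242 × $75 = $18,150, leaving $45; one more increment wipes it out. Increment 242 ends at excess 242 × $1,500 = $363,000, so the highest qualifying income is $79,800 + $363,000 = $442,800.

$442,800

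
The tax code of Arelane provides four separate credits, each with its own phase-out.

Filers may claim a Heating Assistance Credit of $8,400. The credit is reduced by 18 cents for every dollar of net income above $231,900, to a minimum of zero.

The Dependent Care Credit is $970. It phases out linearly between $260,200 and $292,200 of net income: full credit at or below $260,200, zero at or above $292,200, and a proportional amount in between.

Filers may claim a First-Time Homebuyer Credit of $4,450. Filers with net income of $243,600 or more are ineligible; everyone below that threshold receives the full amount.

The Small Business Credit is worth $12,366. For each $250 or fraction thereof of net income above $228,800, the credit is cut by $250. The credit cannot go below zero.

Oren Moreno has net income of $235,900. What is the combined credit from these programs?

$18,216

Heating Assistance Credit: 18% of the $4,000 excess over $231,900 is $720; credit = $8,400 − $720 = $7,680.
Dependent Care Credit: $235,900 is at or below the $260,200 threshold, so the full $970 applies.
First-Time Homebuyer Credit: $235,900 is below the $243,600 cutoff, so the full $4,450 applies.
Small Business Credit: income exceeds $228,800 by $7,100, which is 29 full-or-partial $250 increments; reduction = 29 × $250 = $7,250, leaving $5,116.
Total: $7,680 + $970 + $4,450 + $5,116 = $18,216.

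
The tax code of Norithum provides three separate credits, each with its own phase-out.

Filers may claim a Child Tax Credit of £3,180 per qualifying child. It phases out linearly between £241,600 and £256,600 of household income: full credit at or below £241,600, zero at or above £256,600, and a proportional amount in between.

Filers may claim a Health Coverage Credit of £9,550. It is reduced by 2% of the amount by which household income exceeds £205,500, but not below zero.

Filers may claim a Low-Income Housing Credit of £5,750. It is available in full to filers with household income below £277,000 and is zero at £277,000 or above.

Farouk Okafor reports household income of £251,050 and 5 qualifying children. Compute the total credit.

Child Tax Credit: base = 5 × £3,180 = £15,900. £251,050 is £9,450 into a £15,000 phase-out range, leaving 5,550/15,000 of the credit: £15,900 × 5,550/15,000 = £5,883.
Health Coverage Credit: 2% of the £45,550 excess over £205,500 is £911; credit = £9,550 − £911 = £8,639.
Low-Income Housing Credit: £251,050 is below the £277,000 cutoff, so the full £5,750 applies.
Total: £5,883 + £8,639 + £5,750 = £20,272.

£20,272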